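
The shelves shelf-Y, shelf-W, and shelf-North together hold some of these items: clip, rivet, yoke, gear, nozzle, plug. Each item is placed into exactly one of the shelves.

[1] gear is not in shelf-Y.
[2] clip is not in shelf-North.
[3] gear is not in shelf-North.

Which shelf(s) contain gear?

From (1): gear ∉ shelf-Y.
From (2): clip ∉ shelf-North.
From (3): gear ∉ shelf-North.
Only one shelf left: gear ∈ shelf-W.

gear: shelf-W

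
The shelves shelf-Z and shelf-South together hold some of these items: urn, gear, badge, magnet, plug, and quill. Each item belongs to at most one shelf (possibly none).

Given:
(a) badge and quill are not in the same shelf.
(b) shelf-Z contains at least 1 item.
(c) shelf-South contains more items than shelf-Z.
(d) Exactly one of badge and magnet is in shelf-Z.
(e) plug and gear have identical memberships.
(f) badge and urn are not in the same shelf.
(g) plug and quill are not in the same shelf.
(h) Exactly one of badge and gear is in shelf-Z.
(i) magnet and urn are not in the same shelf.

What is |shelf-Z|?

1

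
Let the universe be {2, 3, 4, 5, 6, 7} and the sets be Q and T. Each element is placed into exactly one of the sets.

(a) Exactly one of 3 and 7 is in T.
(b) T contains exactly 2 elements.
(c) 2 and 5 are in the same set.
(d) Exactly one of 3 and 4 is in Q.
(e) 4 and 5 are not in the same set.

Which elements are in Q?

Q = {2, 3, 5, 6}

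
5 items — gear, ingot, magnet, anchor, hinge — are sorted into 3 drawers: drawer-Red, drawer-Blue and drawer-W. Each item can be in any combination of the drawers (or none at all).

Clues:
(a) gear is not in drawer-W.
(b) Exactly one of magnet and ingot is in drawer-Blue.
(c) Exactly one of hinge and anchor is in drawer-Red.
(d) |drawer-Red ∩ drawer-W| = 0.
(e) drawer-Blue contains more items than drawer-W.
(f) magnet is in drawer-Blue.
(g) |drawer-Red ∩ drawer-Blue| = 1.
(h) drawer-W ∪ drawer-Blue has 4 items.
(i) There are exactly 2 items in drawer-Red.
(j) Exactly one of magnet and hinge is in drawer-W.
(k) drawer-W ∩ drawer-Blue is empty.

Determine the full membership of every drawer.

drawer-Red = {anchor, ingot}; drawer-Blue = {anchor, gear, magnet}; drawer-W = {hinge}

From (a): gear ∉ drawer-W.
From (f): magnet ∈ drawer-Blue.
(b) (exactly one): ingot ∉ drawer-Blue.
(k) (disjoint): magnet ∉ drawer-W.
(j) (exactly one): hinge ∈ drawer-W.
(k) (disjoint): hinge ∉ drawer-Blue.
Suppose gear ∈ drawer-Red: no assignment then satisfies all the clues, so gear ∉ drawer-Red.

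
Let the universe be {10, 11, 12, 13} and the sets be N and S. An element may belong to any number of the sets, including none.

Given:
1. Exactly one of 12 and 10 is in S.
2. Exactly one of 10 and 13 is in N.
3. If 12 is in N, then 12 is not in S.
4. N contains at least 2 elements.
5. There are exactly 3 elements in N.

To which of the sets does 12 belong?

12: N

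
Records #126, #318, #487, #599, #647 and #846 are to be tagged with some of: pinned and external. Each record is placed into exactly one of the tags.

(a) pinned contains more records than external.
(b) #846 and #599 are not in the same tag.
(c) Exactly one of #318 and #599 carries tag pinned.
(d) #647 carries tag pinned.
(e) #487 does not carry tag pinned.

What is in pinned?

pinned = {#126, #318, #647, #846}

From (d): #647 ∈ pinned.
From (e): #487 ∉ pinned.
Only one tag left: #487 ∈ external.
Suppose #126 ∉ pinned: no assignment then satisfies all the clues, so #126 ∈ pinned.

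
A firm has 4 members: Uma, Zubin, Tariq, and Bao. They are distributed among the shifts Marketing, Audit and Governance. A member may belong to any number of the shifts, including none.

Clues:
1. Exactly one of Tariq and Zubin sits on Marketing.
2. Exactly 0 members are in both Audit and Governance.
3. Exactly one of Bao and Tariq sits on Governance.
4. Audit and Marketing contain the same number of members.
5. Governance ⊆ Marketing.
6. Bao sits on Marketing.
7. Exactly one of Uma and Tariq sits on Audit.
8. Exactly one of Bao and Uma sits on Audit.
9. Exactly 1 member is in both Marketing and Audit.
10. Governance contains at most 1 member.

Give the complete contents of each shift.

Marketing = {Bao, Zubin}; Audit = {Uma, Zubin}; Governance = {Bao}

From (6): Bao ∈ Marketing.
Suppose Uma ∈ Marketing: no assignment then satisfies all the clues, so Uma ∉ Marketing.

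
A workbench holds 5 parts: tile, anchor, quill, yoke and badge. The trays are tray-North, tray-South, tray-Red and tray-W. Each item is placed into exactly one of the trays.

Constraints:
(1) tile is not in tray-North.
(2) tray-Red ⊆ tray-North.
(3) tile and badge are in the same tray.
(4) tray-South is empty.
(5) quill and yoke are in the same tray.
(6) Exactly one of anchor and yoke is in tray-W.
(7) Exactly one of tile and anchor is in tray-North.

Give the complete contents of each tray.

From (1): tile ∉ tray-North.
(2) contrapositive: tile ∉ tray-Red.
(3): badge matches tile: badge ∉ tray-North.
(3): badge matches tile: badge ∉ tray-Red.
(4): tray-South already has 0, so the rest are out.
(7) (exactly one): anchor ∈ tray-North.
Only one tray left: tile ∈ tray-W.
Only one tray left: badge ∈ tray-W.
(6) (exactly one): yoke ∈ tray-W.
(5): quill matches yoke: quill ∉ tray-North.
(5): quill matches yoke: quill ∉ tray-Red.
(5): quill matches yoke: quill ∈ tray-W.

tray-North = {anchor}; tray-South = {}; tray-Red = {}; tray-W = {badge, quill, tile, yoke}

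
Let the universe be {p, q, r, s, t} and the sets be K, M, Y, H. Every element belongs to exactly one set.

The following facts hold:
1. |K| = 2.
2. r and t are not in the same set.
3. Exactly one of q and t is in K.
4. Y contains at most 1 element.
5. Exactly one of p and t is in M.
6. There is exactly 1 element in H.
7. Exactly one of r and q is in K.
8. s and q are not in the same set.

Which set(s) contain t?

t: M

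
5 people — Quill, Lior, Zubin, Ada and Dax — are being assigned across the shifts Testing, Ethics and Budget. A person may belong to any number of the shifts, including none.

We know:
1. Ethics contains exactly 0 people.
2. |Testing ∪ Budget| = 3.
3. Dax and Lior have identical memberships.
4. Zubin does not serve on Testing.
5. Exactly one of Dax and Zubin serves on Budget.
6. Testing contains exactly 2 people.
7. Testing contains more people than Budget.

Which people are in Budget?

Budget = {Zubin}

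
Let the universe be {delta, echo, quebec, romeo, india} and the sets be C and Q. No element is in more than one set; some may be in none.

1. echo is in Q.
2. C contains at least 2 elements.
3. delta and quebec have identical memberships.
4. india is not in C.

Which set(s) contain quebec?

quebec: C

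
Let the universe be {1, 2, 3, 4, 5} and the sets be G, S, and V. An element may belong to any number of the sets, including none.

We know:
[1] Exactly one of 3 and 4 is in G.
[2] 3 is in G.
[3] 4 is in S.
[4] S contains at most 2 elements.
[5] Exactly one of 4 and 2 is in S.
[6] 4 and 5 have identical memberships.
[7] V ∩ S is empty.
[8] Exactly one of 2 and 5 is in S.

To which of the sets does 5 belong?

From (2): 3 ∈ G.
From (3): 4 ∈ S.
(1) (exactly one): 4 ∉ G.
(5) (exactly one): 2 ∉ S.
(6): 5 matches 4: 5 ∉ G.
(6): 5 matches 4: 5 ∈ S.
(7) (disjoint): 4 ∉ V.
(7) (disjoint): 5 ∉ V.
(4): S already has 2, so the rest are out.

5: S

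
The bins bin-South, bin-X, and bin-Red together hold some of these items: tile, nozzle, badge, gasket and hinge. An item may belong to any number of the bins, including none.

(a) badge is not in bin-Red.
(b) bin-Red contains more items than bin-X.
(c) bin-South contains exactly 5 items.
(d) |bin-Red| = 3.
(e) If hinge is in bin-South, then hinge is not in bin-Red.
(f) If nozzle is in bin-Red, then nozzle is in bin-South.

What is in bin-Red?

From (a): badge ∉ bin-Red.
(c): only 5 candidates remain for bin-South, so all are in.
(e): hinge ∉ bin-Red.
(d): only 3 candidates remain for bin-Red, so all are in.

bin-Red = {gasket, nozzle, tile}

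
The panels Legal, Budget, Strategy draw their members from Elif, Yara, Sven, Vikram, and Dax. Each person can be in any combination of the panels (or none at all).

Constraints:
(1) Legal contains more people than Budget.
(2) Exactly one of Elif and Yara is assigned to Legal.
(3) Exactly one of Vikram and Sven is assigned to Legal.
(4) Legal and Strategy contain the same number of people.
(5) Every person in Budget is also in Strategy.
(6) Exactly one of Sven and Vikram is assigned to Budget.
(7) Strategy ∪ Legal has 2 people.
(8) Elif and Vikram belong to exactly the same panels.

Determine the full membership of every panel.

Legal = {Sven, Yara}; Budget = {Sven}; Strategy = {Sven, Yara}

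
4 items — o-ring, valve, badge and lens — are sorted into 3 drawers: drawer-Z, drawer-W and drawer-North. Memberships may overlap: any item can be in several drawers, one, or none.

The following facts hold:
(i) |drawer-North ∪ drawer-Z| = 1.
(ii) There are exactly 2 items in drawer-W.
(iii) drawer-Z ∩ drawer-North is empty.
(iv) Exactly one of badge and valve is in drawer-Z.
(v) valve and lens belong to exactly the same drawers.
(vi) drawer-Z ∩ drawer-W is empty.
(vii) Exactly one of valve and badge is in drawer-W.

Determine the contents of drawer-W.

drawer-W = {lens, valve}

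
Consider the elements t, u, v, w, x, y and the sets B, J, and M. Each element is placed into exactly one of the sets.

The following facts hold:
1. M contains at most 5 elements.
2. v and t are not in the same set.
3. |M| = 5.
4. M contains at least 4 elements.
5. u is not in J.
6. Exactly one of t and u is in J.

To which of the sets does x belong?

x: M

From (5): u ∉ J.
(6) (exactly one): t ∈ J.
(2): v ∉ J.
(3): only 5 candidates remain for M, so all are in.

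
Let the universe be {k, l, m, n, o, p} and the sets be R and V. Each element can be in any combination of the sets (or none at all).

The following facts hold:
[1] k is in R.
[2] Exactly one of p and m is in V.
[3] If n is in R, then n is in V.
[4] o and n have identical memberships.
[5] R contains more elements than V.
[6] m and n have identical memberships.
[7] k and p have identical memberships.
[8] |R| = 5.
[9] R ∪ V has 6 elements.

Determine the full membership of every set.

R = {k, m, n, o, p}; V = {l, m, n, o}

From (1): k ∈ R.
(7): p matches k: p ∈ R.
Suppose k ∈ V: no assignment then satisfies all the clues, so k ∉ V.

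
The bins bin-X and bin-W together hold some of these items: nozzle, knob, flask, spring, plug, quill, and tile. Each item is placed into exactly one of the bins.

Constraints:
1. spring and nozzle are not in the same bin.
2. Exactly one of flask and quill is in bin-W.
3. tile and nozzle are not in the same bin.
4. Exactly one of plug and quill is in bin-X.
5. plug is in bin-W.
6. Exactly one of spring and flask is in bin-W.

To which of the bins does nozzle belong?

nozzle: bin-W

From (5): plug ∈ bin-W.
(4) (exactly one): quill ∈ bin-X.
(2) (exactly one): flask ∈ bin-W.
(6) (exactly one): spring ∉ bin-W.
Only one bin left: spring ∈ bin-X.
(1): nozzle ∉ bin-X.
Only one bin left: nozzle ∈ bin-W.
(3): tile ∉ bin-W.
Only one bin left: tile ∈ bin-X.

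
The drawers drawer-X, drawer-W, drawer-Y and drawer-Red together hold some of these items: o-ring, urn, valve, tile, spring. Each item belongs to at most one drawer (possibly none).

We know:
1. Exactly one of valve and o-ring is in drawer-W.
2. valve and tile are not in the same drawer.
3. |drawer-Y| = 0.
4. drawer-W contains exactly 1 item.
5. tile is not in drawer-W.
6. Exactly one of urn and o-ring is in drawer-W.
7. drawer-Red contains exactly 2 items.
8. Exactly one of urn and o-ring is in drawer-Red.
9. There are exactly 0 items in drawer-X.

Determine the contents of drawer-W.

drawer-W = {o-ring}

From (5): tile ∉ drawer-W.
(3): drawer-Y already has 0, so the rest are out.
(9): drawer-X already has 0, so the rest are out.
Suppose o-ring ∉ drawer-W: no assignment then satisfies all the clues, so o-ring ∈ drawer-W.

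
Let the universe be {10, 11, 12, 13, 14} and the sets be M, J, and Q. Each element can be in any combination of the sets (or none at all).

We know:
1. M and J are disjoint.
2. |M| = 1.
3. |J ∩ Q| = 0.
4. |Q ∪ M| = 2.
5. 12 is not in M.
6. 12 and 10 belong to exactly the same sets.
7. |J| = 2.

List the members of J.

J = {10, 12}

From (5): 12 ∉ M.
(6): 10 matches 12: 10 ∉ M.
Suppose 10 ∉ J: no assignment then satisfies all the clues, so 10 ∈ J.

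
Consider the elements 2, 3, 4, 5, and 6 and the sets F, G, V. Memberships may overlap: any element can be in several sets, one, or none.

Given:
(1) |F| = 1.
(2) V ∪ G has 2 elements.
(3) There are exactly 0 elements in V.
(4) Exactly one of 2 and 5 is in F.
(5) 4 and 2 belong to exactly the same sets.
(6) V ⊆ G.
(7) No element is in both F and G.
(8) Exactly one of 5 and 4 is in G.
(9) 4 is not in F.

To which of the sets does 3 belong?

3: none

From (9): 4 ∉ F.
(3): V already has 0, so the rest are out.
(5): 2 matches 4: 2 ∉ F.
(4) (exactly one): 5 ∈ F.
(7) (disjoint): 5 ∉ G.
(8) (exactly one): 4 ∈ G.
(1): F already has 1, so the rest are out.
(5): 2 matches 4: 2 ∈ G.
Suppose 3 ∈ G: no assignment then satisfies all the clues, so 3 ∉ G.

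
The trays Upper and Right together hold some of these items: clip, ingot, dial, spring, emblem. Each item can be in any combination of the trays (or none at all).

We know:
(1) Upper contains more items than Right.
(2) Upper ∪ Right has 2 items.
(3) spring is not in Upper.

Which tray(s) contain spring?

From (3): spring ∉ Upper.
Suppose spring ∈ Right: no assignment then satisfies all the clues, so spring ∉ Right.

spring: none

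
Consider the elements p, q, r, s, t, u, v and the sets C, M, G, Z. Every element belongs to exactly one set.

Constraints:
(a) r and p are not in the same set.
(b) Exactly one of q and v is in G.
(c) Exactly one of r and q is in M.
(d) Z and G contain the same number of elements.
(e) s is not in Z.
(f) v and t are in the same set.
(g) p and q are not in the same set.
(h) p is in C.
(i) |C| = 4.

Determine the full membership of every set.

C = {p, s, t, v}; M = {r}; G = {q}; Z = {u}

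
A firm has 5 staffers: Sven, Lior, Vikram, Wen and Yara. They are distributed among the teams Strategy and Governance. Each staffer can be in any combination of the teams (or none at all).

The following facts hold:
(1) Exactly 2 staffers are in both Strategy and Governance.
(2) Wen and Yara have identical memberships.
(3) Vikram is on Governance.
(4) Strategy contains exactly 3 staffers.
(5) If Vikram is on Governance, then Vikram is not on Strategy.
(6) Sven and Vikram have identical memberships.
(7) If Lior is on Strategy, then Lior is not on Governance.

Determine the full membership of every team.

Strategy = {Lior, Wen, Yara}; Governance = {Sven, Vikram, Wen, Yara}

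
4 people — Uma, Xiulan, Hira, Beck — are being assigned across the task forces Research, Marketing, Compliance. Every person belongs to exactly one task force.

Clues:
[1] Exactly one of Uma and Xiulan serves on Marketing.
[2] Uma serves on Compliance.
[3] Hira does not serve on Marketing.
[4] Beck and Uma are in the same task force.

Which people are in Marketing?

From (2): Uma ∈ Compliance.
From (3): Hira ∉ Marketing.
(1) (exactly one): Xiulan ∈ Marketing.
(4): Beck matches Uma: Beck ∉ Research.
(4): Beck matches Uma: Beck ∉ Marketing.
(4): Beck matches Uma: Beck ∈ Compliance.

Marketing = {Xiulan}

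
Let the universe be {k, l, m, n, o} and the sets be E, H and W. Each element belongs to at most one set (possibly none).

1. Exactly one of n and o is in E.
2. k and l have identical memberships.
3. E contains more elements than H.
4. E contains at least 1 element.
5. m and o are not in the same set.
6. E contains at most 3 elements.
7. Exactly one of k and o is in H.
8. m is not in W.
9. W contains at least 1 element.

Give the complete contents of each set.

E = {m, n}; H = {o}; W = {k, l}

From (8): m ∉ W.
Suppose k ∈ E: no assignment then satisfies all the clues, so k ∉ E.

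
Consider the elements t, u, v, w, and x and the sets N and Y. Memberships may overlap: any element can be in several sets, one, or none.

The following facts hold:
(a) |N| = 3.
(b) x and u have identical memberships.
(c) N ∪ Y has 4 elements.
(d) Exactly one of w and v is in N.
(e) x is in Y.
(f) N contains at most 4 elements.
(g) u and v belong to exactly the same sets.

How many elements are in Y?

4

From (e): x ∈ Y.
(b): u matches x: u ∈ Y.
(g): v matches u: v ∈ Y.
Suppose t ∈ N: no assignment then satisfies all the clues, so t ∉ N.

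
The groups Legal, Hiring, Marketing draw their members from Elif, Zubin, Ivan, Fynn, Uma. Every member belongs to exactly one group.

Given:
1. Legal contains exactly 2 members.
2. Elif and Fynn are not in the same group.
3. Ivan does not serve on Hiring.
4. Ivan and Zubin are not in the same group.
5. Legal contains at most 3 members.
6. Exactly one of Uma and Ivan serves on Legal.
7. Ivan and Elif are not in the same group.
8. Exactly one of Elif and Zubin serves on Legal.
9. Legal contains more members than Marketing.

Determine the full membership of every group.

Legal = {Elif, Uma}; Hiring = {Fynn, Zubin}; Marketing = {Ivan}

From (3): Ivan ∉ Hiring.
Suppose Elif ∉ Legal: no assignment then satisfies all the clues, so Elif ∈ Legal.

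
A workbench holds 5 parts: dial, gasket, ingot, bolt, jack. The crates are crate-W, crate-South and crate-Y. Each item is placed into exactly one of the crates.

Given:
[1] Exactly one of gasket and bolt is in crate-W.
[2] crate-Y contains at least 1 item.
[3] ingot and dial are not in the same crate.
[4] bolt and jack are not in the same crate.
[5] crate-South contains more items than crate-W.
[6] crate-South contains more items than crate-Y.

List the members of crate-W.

crate-W = {bolt}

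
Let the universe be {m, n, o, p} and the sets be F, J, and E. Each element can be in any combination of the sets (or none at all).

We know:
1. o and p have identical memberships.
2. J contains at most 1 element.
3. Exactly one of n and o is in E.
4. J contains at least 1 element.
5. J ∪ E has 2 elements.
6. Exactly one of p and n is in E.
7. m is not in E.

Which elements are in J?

J = {m}

From (7): m ∉ E.
Suppose m ∉ J: no assignment then satisfies all the clues, so m ∈ J.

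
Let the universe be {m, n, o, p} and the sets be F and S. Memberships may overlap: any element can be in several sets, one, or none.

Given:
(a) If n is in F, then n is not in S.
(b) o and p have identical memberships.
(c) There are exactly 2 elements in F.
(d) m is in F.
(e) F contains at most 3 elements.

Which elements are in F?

F = {m, n}

From (d): m ∈ F.
Suppose n ∉ F: no assignment then satisfies all the clues, so n ∈ F.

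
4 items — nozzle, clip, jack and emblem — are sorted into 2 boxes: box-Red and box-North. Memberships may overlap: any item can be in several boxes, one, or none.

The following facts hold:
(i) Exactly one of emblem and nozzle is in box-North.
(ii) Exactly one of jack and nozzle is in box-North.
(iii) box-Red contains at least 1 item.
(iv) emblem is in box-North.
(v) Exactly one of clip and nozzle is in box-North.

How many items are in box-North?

3

From (iv): emblem ∈ box-North.
(i) (exactly one): nozzle ∉ box-North.
(ii) (exactly one): jack ∈ box-North.
(v) (exactly one): clip ∈ box-North.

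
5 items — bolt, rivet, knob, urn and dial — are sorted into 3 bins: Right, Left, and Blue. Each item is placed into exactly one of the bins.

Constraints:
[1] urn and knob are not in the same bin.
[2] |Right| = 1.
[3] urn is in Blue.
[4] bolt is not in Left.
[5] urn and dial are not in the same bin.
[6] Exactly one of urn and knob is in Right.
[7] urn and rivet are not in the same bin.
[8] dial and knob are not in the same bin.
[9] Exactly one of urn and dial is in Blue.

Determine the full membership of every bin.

From (3): urn ∈ Blue.
From (4): bolt ∉ Left.
(1): knob ∉ Blue.
(5): dial ∉ Blue.
(6) (exactly one): knob ∈ Right.
(7): rivet ∉ Blue.
(8): dial ∉ Right.
Only one bin left: dial ∈ Left.
(2): Right already has 1, so the rest are out.
Only one bin left: bolt ∈ Blue.
Only one bin left: rivet ∈ Left.

Right = {knob}; Left = {dial, rivet}; Blue = {bolt, urn}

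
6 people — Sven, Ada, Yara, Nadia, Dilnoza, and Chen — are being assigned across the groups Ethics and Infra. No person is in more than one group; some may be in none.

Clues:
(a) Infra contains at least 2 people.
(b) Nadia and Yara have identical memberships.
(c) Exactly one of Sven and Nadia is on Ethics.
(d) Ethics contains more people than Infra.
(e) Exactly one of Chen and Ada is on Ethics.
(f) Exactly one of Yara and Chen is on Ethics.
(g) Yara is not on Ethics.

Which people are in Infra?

Infra = {Nadia, Yara}

From (g): Yara ∉ Ethics.
(b): Nadia matches Yara: Nadia ∉ Ethics.
(c) (exactly one): Sven ∈ Ethics.
(f) (exactly one): Chen ∈ Ethics.
(e) (exactly one): Ada ∉ Ethics.
Suppose Ada ∈ Infra: no assignment then satisfies all the clues, so Ada ∉ Infra.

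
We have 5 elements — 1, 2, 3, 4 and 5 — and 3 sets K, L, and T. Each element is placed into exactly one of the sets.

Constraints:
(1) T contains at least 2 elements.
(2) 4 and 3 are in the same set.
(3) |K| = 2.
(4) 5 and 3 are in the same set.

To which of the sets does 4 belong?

4: T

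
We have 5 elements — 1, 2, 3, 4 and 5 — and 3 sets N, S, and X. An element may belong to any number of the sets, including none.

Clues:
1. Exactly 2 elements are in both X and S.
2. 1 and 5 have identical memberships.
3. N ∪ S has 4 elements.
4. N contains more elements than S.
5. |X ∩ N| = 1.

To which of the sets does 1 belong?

1: N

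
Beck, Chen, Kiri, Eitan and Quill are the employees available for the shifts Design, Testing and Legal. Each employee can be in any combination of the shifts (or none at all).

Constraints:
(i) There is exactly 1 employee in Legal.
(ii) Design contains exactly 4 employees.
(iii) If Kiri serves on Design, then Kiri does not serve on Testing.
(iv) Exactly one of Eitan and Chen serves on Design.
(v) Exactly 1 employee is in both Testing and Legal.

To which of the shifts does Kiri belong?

Kiri: Design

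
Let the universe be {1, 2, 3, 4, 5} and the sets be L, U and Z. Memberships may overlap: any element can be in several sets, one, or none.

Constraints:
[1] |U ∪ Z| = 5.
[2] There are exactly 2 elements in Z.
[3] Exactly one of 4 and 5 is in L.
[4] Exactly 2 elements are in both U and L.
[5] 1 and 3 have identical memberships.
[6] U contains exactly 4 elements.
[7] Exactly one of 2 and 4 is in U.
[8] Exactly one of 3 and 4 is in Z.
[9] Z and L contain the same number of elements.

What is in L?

L = {2, 5}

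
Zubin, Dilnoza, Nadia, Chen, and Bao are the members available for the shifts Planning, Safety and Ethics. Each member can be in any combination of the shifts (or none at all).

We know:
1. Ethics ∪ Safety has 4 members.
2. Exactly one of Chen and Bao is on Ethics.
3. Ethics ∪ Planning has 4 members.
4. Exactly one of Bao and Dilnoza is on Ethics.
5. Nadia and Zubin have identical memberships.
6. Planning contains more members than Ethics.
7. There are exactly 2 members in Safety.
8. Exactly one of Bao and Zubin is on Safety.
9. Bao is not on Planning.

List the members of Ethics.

Ethics = {Chen, Dilnoza}

From (9): Bao ∉ Planning.
Suppose Zubin ∈ Ethics: no assignment then satisfies all the clues, so Zubin ∉ Ethics.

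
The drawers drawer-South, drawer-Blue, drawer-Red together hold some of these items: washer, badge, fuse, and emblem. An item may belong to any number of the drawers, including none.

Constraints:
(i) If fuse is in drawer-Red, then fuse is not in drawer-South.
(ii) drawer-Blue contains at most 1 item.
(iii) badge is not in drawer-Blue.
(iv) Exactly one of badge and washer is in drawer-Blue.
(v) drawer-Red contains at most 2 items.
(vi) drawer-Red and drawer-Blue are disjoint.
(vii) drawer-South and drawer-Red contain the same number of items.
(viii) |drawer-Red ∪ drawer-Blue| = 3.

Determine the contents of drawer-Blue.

drawer-Blue = {washer}

From (iii): badge ∉ drawer-Blue.
(iv) (exactly one): washer ∈ drawer-Blue.
(vi) (disjoint): washer ∉ drawer-Red.
(ii): drawer-Blue already has 1, so the rest are out.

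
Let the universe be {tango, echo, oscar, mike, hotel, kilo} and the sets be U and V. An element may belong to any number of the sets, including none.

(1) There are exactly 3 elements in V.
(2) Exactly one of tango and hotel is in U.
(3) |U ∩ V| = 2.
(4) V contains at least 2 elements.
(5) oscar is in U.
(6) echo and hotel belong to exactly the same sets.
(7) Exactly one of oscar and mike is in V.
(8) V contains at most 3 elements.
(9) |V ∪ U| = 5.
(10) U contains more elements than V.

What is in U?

U = {echo, hotel, kilo, oscar}

From (5): oscar ∈ U.
Suppose tango ∈ U: no assignment then satisfies all the clues, so tango ∉ U.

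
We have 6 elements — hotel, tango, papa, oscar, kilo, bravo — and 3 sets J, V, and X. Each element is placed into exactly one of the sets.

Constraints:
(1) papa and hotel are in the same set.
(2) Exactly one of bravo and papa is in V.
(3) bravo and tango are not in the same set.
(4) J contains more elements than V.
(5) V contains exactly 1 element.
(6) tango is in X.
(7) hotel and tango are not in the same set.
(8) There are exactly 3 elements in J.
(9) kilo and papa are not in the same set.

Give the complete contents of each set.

From (6): tango ∈ X.
(3): bravo ∉ X.
(7): hotel ∉ X.
(1): papa matches hotel: papa ∉ X.
Suppose hotel ∉ J: no assignment then satisfies all the clues, so hotel ∈ J.

J = {hotel, oscar, papa}; V = {bravo}; X = {kilo, tango}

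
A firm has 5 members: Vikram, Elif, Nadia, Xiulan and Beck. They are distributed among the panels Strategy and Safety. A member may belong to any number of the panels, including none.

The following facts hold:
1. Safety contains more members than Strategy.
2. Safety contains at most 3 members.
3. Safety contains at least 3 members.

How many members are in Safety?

3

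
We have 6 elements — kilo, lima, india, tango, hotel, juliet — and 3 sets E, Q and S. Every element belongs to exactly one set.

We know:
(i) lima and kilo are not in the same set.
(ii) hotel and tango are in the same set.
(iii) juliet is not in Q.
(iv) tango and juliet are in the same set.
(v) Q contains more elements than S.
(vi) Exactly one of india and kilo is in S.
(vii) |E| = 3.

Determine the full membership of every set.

E = {hotel, juliet, tango}; Q = {india, lima}; S = {kilo}

From (iii): juliet ∉ Q.
(iv): tango matches juliet: tango ∉ Q.
(ii): hotel matches tango: hotel ∉ Q.
Suppose kilo ∈ E: no assignment then satisfies all the clues, so kilo ∉ E.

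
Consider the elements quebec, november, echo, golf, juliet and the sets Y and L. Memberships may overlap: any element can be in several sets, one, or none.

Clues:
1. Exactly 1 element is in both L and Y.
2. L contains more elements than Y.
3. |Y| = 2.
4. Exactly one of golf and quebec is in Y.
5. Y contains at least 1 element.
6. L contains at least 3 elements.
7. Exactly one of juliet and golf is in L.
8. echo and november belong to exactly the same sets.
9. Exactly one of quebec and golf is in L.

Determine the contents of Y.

Y = {golf, juliet}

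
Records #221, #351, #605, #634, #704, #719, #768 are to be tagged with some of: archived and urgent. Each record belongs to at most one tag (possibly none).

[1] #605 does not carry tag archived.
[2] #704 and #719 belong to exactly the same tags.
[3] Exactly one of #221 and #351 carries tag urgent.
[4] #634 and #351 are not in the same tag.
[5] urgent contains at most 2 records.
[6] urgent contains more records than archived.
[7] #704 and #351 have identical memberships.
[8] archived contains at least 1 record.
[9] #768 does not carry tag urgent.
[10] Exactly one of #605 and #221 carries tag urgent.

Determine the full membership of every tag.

From (1): #605 ∉ archived.
From (9): #768 ∉ urgent.
Suppose #221 ∈ archived: no assignment then satisfies all the clues, so #221 ∉ archived.

archived = {#768}; urgent = {#221, #634}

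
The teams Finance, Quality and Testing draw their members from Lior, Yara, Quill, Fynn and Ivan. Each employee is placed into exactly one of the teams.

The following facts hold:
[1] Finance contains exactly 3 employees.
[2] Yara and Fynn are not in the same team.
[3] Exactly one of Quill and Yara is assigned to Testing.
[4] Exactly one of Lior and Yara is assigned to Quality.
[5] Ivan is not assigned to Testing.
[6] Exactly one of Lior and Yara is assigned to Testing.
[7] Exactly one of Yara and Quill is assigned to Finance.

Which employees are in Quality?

Quality = {Lior}

From (5): Ivan ∉ Testing.
Suppose Lior ∉ Quality: no assignment then satisfies all the clues, so Lior ∈ Quality.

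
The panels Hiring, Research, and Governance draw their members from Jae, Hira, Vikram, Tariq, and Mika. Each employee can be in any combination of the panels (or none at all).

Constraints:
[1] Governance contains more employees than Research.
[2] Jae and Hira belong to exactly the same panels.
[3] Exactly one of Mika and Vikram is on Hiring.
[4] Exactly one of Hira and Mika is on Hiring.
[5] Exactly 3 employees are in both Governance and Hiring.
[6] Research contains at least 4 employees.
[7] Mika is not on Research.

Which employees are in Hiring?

Hiring = {Hira, Jae, Vikram}

From (7): Mika ∉ Research.
(6): only 4 candidates remain for Research, so all are in.
Suppose Jae ∉ Hiring: no assignment then satisfies all the clues, so Jae ∈ Hiring.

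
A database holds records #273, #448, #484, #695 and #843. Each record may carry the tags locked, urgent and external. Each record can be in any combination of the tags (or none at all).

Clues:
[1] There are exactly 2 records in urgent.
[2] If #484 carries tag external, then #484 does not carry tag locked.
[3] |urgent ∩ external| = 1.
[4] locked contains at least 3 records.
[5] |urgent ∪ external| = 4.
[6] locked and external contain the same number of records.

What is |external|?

3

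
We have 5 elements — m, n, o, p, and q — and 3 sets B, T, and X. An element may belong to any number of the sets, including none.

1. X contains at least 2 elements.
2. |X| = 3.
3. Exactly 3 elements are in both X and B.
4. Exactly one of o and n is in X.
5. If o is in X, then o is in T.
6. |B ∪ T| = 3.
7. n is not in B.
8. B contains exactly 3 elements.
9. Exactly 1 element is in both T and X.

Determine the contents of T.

T = {o}

From (7): n ∉ B.
Suppose m ∈ T: no assignment then satisfies all the clues, so m ∉ T.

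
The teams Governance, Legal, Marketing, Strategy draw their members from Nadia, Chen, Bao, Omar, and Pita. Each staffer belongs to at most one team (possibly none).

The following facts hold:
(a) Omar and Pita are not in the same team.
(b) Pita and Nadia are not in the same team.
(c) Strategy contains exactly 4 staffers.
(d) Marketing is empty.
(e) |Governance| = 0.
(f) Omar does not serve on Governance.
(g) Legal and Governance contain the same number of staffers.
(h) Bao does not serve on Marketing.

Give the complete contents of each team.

Governance = {}; Legal = {}; Marketing = {}; Strategy = {Bao, Chen, Nadia, Omar}

From (f): Omar ∉ Governance.
From (h): Bao ∉ Marketing.
(d): Marketing already has 0, so the rest are out.
(e): Governance already has 0, so the rest are out.
Suppose Nadia ∈ Legal: no assignment then satisfies all the clues, so Nadia ∉ Legal.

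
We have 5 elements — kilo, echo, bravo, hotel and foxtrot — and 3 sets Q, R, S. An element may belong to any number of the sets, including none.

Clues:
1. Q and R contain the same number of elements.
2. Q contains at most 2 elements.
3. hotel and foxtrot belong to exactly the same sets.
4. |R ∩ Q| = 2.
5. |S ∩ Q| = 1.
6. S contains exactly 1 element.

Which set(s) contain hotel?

hotel: none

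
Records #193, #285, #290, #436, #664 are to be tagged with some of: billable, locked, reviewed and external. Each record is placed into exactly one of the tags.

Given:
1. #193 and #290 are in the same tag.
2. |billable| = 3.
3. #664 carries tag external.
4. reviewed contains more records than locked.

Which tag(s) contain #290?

From (3): #664 ∈ external.
Suppose #290 ∉ billable: no assignment then satisfies all the clues, so #290 ∈ billable.

#290: billable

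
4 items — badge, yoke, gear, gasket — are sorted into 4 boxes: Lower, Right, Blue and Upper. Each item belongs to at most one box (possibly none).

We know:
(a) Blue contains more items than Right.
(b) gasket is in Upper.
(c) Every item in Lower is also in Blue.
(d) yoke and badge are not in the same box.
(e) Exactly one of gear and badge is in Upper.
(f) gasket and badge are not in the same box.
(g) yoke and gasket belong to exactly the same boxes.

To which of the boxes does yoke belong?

yoke: Upper

From (b): gasket ∈ Upper.
(f): badge ∉ Upper.
(g): yoke matches gasket: yoke ∉ Lower.
(g): yoke matches gasket: yoke ∉ Right.
(g): yoke matches gasket: yoke ∉ Blue.
(g): yoke matches gasket: yoke ∈ Upper.
(e) (exactly one): gear ∈ Upper.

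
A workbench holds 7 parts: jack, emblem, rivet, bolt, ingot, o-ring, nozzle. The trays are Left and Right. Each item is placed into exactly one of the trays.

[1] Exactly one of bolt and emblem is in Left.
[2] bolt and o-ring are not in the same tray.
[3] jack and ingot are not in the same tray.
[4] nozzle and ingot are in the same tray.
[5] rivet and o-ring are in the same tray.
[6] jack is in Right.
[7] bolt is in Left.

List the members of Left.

Left = {bolt, ingot, nozzle}

From (6): jack ∈ Right.
From (7): bolt ∈ Left.
(1) (exactly one): emblem ∉ Left.
(2): o-ring ∉ Left.
(3): ingot ∉ Right.
(4): nozzle matches ingot: nozzle ∉ Right.
(5): rivet matches o-ring: rivet ∉ Left.
Only one tray left: emblem ∈ Right.
Only one tray left: rivet ∈ Right.
Only one tray left: ingot ∈ Left.
Only one tray left: o-ring ∈ Right.
Only one tray left: nozzle ∈ Left.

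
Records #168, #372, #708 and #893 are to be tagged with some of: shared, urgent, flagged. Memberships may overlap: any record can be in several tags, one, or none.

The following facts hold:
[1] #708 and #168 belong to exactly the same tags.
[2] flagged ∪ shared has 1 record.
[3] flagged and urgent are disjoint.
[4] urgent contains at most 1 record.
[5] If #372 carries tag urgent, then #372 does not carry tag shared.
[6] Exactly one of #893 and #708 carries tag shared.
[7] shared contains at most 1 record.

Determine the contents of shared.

shared = {#893}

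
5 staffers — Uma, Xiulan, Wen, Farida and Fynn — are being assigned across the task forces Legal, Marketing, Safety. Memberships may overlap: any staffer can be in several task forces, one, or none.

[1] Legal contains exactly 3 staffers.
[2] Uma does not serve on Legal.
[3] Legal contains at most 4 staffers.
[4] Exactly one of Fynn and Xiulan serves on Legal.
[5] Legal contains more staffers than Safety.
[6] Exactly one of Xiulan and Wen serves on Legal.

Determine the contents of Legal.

Legal = {Farida, Fynn, Wen}

From (2): Uma ∉ Legal.
Suppose Xiulan ∈ Legal: no assignment then satisfies all the clues, so Xiulan ∉ Legal.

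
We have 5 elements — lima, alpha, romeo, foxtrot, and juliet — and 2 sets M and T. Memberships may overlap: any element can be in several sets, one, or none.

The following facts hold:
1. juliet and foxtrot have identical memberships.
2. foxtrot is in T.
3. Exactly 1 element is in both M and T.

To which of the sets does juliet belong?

juliet: T

From (2): foxtrot ∈ T.
(1): juliet matches foxtrot: juliet ∈ T.
Suppose juliet ∈ M: no assignment then satisfies all the clues, so juliet ∉ M.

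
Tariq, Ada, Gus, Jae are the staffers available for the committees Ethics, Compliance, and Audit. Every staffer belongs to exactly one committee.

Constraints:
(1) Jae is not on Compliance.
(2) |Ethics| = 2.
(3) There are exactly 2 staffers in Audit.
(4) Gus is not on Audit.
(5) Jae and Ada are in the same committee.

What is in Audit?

Audit = {Ada, Jae}

From (1): Jae ∉ Compliance.
From (4): Gus ∉ Audit.
(5): Ada matches Jae: Ada ∉ Compliance.
Suppose Tariq ∈ Audit: no assignment then satisfies all the clues, so Tariq ∉ Audit.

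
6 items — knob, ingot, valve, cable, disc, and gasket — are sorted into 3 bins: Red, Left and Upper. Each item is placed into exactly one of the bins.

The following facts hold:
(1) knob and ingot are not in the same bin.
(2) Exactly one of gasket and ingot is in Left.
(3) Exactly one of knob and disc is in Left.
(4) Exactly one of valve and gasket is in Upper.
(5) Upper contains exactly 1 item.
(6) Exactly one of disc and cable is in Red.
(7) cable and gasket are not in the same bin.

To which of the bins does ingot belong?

ingot: Left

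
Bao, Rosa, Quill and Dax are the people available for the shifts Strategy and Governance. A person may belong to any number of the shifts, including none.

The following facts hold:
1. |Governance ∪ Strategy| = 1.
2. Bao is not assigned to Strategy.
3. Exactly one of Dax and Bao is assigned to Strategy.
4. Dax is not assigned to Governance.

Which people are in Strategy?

Strategy = {Dax}

From (2): Bao ∉ Strategy.
From (4): Dax ∉ Governance.
(3) (exactly one): Dax ∈ Strategy.
Suppose Rosa ∈ Strategy: no assignment then satisfies all the clues, so Rosa ∉ Strategy.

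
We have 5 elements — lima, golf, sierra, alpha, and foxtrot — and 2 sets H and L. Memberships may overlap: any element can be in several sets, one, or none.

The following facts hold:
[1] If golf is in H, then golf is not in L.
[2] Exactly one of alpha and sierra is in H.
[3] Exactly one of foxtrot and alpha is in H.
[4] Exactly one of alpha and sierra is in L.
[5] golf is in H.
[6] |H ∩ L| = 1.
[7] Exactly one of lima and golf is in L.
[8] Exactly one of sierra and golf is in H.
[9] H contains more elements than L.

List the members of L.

From (5): golf ∈ H.
(1): golf ∉ L.
(7) (exactly one): lima ∈ L.
(8) (exactly one): sierra ∉ H.
(2) (exactly one): alpha ∈ H.
(3) (exactly one): foxtrot ∉ H.
Suppose sierra ∉ L: no assignment then satisfies all the clues, so sierra ∈ L.

L = {lima, sierra}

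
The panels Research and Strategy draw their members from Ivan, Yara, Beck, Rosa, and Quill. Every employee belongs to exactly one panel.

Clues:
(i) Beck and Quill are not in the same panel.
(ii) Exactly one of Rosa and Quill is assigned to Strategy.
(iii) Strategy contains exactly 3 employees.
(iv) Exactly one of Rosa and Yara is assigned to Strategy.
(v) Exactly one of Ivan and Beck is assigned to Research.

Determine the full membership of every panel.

Research = {Beck, Rosa}; Strategy = {Ivan, Quill, Yara}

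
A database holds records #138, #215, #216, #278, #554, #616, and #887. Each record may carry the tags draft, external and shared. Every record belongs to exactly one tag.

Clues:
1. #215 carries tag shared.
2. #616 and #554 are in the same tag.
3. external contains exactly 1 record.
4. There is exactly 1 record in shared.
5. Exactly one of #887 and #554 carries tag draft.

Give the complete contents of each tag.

draft = {#138, #216, #278, #554, #616}; external = {#887}; shared = {#215}

From (1): #215 ∈ shared.
(4): shared already has 1, so the rest are out.
Suppose #138 ∉ draft: no assignment then satisfies all the clues, so #138 ∈ draft.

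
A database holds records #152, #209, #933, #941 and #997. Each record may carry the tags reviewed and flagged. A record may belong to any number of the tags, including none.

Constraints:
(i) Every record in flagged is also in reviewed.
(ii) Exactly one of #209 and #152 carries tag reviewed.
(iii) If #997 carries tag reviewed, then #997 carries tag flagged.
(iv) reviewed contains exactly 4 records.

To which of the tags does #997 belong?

#997: flagged, reviewed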